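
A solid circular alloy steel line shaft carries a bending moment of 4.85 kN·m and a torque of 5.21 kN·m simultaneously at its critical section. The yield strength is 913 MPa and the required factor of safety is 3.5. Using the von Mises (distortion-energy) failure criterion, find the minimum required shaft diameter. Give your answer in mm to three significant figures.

σ_allow = σ_y/n = 913/3.5 = 260.9 MPa.
For a solid shaft σ_b = 32M/(πd³) and τ = 16T/(πd³), so the von Mises stress is σ' = (16/πd³)·√(4M²+3T²).
√(4M²+3T²) = √(4×(4.850×10^6)² + 3×(5.210×10^6)²) = 1.325×10^7 N·mm.
d³ = 16×1.325×10^7/(π×260.9) = 258700 mm³.
d = 63.72 mm.

d = 63.7 mm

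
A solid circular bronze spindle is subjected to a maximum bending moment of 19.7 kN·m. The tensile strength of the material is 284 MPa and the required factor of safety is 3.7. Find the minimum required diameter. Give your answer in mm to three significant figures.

d = 138 mm

σ_allow = 284/3.7 = 76.76 MPa.
For a solid circular section σ = 32M/(πd³), so d³ = 32M/(π σ_allow) = 32×1.9700×10^7/(π×76.76) = 2.614×10^6 mm³.
d = 137.8 mm.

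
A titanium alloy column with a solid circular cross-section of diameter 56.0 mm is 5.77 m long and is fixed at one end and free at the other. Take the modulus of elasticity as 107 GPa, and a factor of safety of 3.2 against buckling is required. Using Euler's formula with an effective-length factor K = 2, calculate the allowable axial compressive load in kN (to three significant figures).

I = πd⁴/64 = π×56.0⁴/64 = 482700 mm⁴.
Effective length L_e = KL = 2×5.77 m = 11540 mm.
Euler critical load P_cr = π²EI/L_e² = π²×107000×482700/11540² = 3828 N.
P_allow = P_cr/n = 3828/3.2 = 1196 N.

P_allow = 1.20 kN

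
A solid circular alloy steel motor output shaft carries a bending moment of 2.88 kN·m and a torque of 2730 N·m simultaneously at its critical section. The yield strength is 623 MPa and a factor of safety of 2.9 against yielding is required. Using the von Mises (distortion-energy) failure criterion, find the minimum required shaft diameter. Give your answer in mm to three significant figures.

d = 56.1 mm

σ_allow = σ_y/n = 623/2.9 = 214.8 MPa.
For a solid shaft σ_b = 32M/(πd³) and τ = 16T/(πd³), so the von Mises stress is σ' = (16/πd³)·√(4M²+3T²).
√(4M²+3T²) = √(4×(2.880×10^6)² + 3×(2.730×10^6)²) = 7.452×10^6 N·mm.
d³ = 16×7.452×10^6/(π×214.8) = 176700 mm³.
d = 56.11 mm.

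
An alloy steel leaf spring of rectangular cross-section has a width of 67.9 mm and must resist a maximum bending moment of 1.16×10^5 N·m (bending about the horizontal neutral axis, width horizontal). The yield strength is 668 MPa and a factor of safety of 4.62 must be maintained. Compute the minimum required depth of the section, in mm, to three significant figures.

σ_allow = 668/4.62 = 144.6 MPa.
For a rectangular section σ = 6M/(bh²), so h² = 6M/(b σ_allow) = 6×1.1600×10^8/(67.9×144.6) = 70890 mm².
h = 266.3 mm.

h = 266 mm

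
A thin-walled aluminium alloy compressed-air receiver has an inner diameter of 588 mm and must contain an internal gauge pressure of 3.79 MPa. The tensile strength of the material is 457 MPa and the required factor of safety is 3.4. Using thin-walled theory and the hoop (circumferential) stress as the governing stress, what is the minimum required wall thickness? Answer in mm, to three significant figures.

σ_allow = 457/3.4 = 134.4 MPa.
Hoop stress σ_h = pD/(2t), so t = pD/(2σ_allow) = 3.79×588/(2×134.4) = 8.290 mm.

t = 8.29 mm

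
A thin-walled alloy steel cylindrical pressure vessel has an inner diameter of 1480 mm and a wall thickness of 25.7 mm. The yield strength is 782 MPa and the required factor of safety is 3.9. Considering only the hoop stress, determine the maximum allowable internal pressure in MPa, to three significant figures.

p_allow = 6.96 MPa

σ_allow = 782/3.9 = 200.5 MPa.
σ_h = pD/(2t) → p_allow = 2σ_allow t/D = 2×200.5×25.7/1480 = 6.964 MPa.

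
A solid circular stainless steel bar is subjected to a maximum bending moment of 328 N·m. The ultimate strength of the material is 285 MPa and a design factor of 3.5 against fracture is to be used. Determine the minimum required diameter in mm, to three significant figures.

σ_allow = 285/3.5 = 81.43 MPa.
For a solid circular section σ = 32M/(πd³), so d³ = 32M/(π σ_allow) = 32×328000/(π×81.43) = 41030 mm³.
d = 34.49 mm.

d = 34.5 mm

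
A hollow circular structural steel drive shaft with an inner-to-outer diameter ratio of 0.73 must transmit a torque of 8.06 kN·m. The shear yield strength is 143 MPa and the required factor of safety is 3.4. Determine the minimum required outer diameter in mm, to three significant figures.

d_o = 111 mm

τ_allow = 143/3.4 = 42.06 MPa.
For a hollow shaft τ = 16T/[πd_o³(1−k⁴)] with k = 0.73, so 1−k⁴ = 0.7160.
d_o³ = 16T/[π τ_allow (1−k⁴)] = 16×8060000/(π×42.06×0.7160) = 1.363×10^6 mm³.
d_o = 110.9 mm.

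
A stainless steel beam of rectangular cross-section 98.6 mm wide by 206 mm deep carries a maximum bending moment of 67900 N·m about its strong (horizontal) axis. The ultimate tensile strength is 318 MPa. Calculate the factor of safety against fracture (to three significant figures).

Section modulus S = bh²/6 = 98.6×206²/6 = 697400 mm³.
σ = M/S = 6.7900×10^7/697400 = 97.37 MPa.
n = 318/97.37 = 3.266.

n = 3.27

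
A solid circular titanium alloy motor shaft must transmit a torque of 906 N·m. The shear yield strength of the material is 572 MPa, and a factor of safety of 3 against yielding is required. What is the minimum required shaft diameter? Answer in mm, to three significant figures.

d = 28.9 mm

Allowable shear stress τ_allow = 572/3 = 190.7 MPa.
For a solid shaft τ = 16T/(πd³), so d³ = 16T/(π τ_allow) = 16×906000/(π×190.7) = 24200 mm³.
d = (24200)^(1/3) = 28.93 mm.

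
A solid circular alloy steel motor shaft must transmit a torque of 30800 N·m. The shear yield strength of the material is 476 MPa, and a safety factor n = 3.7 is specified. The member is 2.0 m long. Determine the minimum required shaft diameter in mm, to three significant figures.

d = 107 mm

Allowable shear stress τ_allow = 476/3.7 = 128.6 MPa.
For a solid shaft τ = 16T/(πd³), so d³ = 16T/(π τ_allow) = 16×3.0800×10^7/(π×128.6) = 1.219×10^6 mm³.
d = (1.219×10^6)^(1/3) = 106.8 mm.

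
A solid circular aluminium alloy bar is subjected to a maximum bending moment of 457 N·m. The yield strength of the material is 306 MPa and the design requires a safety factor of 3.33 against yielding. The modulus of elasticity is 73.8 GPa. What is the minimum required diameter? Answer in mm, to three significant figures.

d = 37.0 mm

σ_allow = 306/3.33 = 91.89 MPa.
For a solid circular section σ = 32M/(πd³), so d³ = 32M/(π σ_allow) = 32×457000/(π×91.89) = 50660 mm³.
d = 37.00 mm.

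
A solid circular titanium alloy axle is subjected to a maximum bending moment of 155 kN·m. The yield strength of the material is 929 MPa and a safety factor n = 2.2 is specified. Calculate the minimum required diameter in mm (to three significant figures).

σ_allow = 929/2.2 = 422.3 MPa.
For a solid circular section σ = 32M/(πd³), so d³ = 32M/(π σ_allow) = 32×1.5500×10^8/(π×422.3) = 3.739×10^6 mm³.
d = 155.2 mm.

d = 155 mm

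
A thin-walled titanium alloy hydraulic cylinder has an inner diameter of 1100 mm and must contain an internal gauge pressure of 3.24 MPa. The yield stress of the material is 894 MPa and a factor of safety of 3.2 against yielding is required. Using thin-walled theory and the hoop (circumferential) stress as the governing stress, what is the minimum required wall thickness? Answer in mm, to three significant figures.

σ_allow = 894/3.2 = 279.4 MPa.
Hoop stress σ_h = pD/(2t), so t = pD/(2σ_allow) = 3.24×1100/(2×279.4) = 6.379 mm.

t = 6.38 mm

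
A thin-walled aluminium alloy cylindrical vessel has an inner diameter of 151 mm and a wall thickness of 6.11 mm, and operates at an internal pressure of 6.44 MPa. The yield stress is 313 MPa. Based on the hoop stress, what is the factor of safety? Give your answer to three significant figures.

σ_h = pD/(2t) = 6.44×151/(2×6.11) = 79.58 MPa.
n = 313/79.58 = 3.933.

n = 3.93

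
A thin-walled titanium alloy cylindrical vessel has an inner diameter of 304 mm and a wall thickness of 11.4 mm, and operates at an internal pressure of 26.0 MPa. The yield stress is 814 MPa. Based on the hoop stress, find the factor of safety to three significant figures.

σ_h = pD/(2t) = 26.0×304/(2×11.4) = 346.7 MPa.
n = 814/346.7 = 2.348.

n = 2.35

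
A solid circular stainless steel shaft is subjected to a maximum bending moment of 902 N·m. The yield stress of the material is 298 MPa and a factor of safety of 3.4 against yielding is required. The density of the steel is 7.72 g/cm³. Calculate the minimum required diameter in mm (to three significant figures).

σ_allow = 298/3.4 = 87.65 MPa.
For a solid circular section σ = 32M/(πd³), so d³ = 32M/(π σ_allow) = 32×902000/(π×87.65) = 104800 mm³.
d = 47.15 mm.

d = 47.2 mm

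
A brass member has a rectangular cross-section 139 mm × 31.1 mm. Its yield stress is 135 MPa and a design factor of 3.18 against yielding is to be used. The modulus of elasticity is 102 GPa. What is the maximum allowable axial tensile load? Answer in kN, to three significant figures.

σ_allow = 135/3.18 = 42.45 MPa.
A = 139×31.1 = 4323 mm².
F_allow = σ_allow × A = 42.45×4323 = 183500 N.

F_allow = 184 kN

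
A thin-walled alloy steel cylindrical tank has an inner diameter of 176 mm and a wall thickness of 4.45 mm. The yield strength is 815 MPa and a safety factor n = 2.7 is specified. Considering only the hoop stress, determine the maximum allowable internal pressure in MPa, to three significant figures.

σ_allow = 815/2.7 = 301.9 MPa.
σ_h = pD/(2t) → p_allow = 2σ_allow t/D = 2×301.9×4.45/176 = 15.26 MPa.

p_allow = 15.3 MPa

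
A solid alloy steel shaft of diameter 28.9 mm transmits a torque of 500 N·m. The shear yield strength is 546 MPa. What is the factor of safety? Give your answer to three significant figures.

τ = 16T/(πd³) = 16×500000/(π×28.9³) = 105.5 MPa.
n = τ_limit/τ = 546/105.5 = 5.175.

n = 5.18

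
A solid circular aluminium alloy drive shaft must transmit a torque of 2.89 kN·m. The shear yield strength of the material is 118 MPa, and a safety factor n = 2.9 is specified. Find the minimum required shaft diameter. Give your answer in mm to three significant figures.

Allowable shear stress τ_allow = 118/2.9 = 40.69 MPa.
For a solid shaft τ = 16T/(πd³), so d³ = 16T/(π τ_allow) = 16×2890000/(π×40.69) = 361700 mm³.
d = (361700)^(1/3) = 71.25 mm.

d = 71.3 mm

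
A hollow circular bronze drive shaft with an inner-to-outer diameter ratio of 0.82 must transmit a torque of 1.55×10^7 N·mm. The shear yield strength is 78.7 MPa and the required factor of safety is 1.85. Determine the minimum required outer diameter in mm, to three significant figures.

τ_allow = 78.7/1.85 = 42.54 MPa.
For a hollow shaft τ = 16T/[πd_o³(1−k⁴)] with k = 0.82, so 1−k⁴ = 0.5479.
d_o³ = 16T/[π τ_allow (1−k⁴)] = 16×1.5500×10^7/(π×42.54×0.5479) = 3.387×10^6 mm³.
d_o = 150.2 mm.

d_o = 150 mm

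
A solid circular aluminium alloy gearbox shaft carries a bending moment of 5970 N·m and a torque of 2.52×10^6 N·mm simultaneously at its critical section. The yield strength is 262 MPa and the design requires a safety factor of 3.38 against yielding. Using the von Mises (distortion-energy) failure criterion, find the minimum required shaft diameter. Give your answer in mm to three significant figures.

d = 94.2 mm

σ_allow = σ_y/n = 262/3.38 = 77.51 MPa.
For a solid shaft σ_b = 32M/(πd³) and τ = 16T/(πd³), so the von Mises stress is σ' = (16/πd³)·√(4M²+3T²).
√(4M²+3T²) = √(4×(5.970×10^6)² + 3×(2.520×10^6)²) = 1.271×10^7 N·mm.
d³ = 16×1.271×10^7/(π×77.51) = 835300 mm³.
d = 94.18 mm.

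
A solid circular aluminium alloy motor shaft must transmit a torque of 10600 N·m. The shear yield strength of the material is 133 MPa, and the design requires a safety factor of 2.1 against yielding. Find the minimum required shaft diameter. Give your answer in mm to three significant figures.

d = 94.8 mm

Allowable shear stress τ_allow = 133/2.1 = 63.33 MPa.
For a solid shaft τ = 16T/(πd³), so d³ = 16T/(π τ_allow) = 16×1.0600×10^7/(π×63.33) = 852400 mm³.
d = (852400)^(1/3) = 94.82 mm.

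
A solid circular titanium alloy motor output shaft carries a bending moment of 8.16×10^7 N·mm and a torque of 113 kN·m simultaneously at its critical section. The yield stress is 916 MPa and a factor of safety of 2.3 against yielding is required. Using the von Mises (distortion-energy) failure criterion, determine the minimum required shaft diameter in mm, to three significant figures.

σ_allow = σ_y/n = 916/2.3 = 398.3 MPa.
For a solid shaft σ_b = 32M/(πd³) and τ = 16T/(πd³), so the von Mises stress is σ' = (16/πd³)·√(4M²+3T²).
√(4M²+3T²) = √(4×(8.160×10^7)² + 3×(1.130×10^8)²) = 2.548×10^8 N·mm.
d³ = 16×2.548×10^8/(π×398.3) = 3.259×10^6 mm³.
d = 148.3 mm.

d = 148 mm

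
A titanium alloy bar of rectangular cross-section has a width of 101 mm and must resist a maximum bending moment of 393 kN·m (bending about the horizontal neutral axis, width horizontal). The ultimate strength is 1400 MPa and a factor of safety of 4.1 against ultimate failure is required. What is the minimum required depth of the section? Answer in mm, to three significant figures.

h = 261 mm

σ_allow = 1400/4.1 = 341.5 MPa.
For a rectangular section σ = 6M/(bh²), so h² = 6M/(b σ_allow) = 6×3.9300×10^8/(101×341.5) = 68370 mm².
h = 261.5 mm.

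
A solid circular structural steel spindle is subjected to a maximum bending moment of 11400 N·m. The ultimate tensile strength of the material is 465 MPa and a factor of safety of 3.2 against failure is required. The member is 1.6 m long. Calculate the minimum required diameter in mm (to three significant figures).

σ_allow = 465/3.2 = 145.3 MPa.
For a solid circular section σ = 32M/(πd³), so d³ = 32M/(π σ_allow) = 32×1.1400×10^7/(π×145.3) = 799100 mm³.
d = 92.80 mm.

d = 92.8 mm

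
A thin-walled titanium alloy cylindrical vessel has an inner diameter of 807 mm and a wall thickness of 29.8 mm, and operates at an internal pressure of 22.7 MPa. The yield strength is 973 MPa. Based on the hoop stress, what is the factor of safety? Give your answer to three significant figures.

σ_h = pD/(2t) = 22.7×807/(2×29.8) = 307.4 MPa.
n = 973/307.4 = 3.166.

n = 3.17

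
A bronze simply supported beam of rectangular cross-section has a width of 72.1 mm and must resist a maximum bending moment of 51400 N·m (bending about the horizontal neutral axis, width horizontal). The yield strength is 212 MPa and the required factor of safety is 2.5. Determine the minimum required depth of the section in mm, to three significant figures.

h = 225 mm

σ_allow = 212/2.5 = 84.80 MPa.
For a rectangular section σ = 6M/(bh²), so h² = 6M/(b σ_allow) = 6×5.1400×10^7/(72.1×84.80) = 50440 mm².
h = 224.6 mm.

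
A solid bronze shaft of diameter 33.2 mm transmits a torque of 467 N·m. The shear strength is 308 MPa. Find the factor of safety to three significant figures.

n = 4.74

τ = 16T/(πd³) = 16×467000/(π×33.2³) = 64.99 MPa.
n = τ_limit/τ = 308/64.99 = 4.739.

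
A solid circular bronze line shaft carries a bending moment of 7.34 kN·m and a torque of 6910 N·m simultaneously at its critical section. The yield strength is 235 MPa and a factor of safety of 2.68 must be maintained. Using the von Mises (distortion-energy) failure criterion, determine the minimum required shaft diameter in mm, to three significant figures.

d = 103 mm

σ_allow = σ_y/n = 235/2.68 = 87.69 MPa.
For a solid shaft σ_b = 32M/(πd³) and τ = 16T/(πd³), so the von Mises stress is σ' = (16/πd³)·√(4M²+3T²).
√(4M²+3T²) = √(4×(7.340×10^6)² + 3×(6.910×10^6)²) = 1.894×10^7 N·mm.
d³ = 16×1.894×10^7/(π×87.69) = 1.100×10^6 mm³.
d = 103.2 mm.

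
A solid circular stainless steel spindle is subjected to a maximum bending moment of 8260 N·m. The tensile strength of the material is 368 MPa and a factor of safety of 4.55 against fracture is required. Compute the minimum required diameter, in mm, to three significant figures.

σ_allow = 368/4.55 = 80.88 MPa.
For a solid circular section σ = 32M/(πd³), so d³ = 32M/(π σ_allow) = 32×8260000/(π×80.88) = 1.040×10^6 mm³.
d = 101.3 mm.

d = 101 mm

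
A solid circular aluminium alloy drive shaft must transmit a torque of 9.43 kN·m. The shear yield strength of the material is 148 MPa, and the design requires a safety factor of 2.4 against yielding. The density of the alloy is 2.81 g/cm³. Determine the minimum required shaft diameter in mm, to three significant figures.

d = 92.0 mm

Allowable shear stress τ_allow = 148/2.4 = 61.67 MPa.
For a solid shaft τ = 16T/(πd³), so d³ = 16T/(π τ_allow) = 16×9430000/(π×61.67) = 778800 mm³.
d = (778800)^(1/3) = 92.00 mm.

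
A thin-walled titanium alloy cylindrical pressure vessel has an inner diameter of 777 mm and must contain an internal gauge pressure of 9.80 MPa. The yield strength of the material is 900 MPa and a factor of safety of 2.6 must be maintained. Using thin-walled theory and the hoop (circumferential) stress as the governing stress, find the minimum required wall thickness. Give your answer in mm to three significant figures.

t = 11.0 mm

σ_allow = 900/2.6 = 346.2 MPa.
Hoop stress σ_h = pD/(2t), so t = pD/(2σ_allow) = 9.80×777/(2×346.2) = 11.00 mm.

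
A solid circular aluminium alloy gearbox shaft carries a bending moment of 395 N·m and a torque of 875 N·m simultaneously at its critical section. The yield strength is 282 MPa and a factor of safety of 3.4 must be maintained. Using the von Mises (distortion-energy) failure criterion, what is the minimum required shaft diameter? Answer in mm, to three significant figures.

d = 47.2 mm

σ_allow = σ_y/n = 282/3.4 = 82.94 MPa.
For a solid shaft σ_b = 32M/(πd³) and τ = 16T/(πd³), so the von Mises stress is σ' = (16/πd³)·√(4M²+3T²).
√(4M²+3T²) = √(4×(395000)² + 3×(875000)²) = 1.709×10^6 N·mm.
d³ = 16×1.709×10^6/(π×82.94) = 104900 mm³.
d = 47.17 mm.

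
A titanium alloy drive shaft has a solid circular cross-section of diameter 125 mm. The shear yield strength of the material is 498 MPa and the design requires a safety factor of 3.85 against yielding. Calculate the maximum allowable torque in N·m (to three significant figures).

τ_allow = 498/3.85 = 129.4 MPa.
For a solid shaft T_allow = τ_allow·πd³/16; πd³/16 = π×125³/16 = 383500 mm³.
T_allow = 129.4×383500 = 4.961×10^7 N·mm = 49610 N·m.

T_allow = 49600 N·m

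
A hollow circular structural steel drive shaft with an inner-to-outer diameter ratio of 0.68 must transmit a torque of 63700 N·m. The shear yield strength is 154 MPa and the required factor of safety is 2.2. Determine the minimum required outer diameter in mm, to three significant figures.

d_o = 181 mm

τ_allow = 154/2.2 = 70.00 MPa.
For a hollow shaft τ = 16T/[πd_o³(1−k⁴)] with k = 0.68, so 1−k⁴ = 0.7862.
d_o³ = 16T/[π τ_allow (1−k⁴)] = 16×6.3700×10^7/(π×70.00×0.7862) = 5.895×10^6 mm³.
d_o = 180.6 mm.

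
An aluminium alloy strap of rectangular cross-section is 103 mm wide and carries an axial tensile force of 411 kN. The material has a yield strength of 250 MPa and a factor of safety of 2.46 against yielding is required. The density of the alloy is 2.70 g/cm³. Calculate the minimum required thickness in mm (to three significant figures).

σ_allow = 250/2.46 = 101.6 MPa.
Required area A = F/σ_allow = 411000/101.6 = 4044 mm².
t = A/w = 4044/103 = 39.26 mm.

t = 39.3 mm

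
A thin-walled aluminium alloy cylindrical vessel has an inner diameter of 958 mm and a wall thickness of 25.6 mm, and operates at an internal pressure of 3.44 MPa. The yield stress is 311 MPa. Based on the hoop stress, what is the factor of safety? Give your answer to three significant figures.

σ_h = pD/(2t) = 3.44×958/(2×25.6) = 64.37 MPa.
n = 311/64.37 = 4.832.

n = 4.83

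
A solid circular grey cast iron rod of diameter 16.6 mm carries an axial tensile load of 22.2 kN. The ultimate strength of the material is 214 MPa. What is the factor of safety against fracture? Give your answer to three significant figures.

A = πd²/4 = 216.4 mm².
σ = F/A = 22200/216.4 = 102.6 MPa.
n = 214/102.6 = 2.086.

n = 2.09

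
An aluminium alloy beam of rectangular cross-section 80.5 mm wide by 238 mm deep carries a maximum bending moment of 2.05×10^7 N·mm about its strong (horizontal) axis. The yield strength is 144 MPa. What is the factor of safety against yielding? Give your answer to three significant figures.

Section modulus S = bh²/6 = 80.5×238²/6 = 760000 mm³.
σ = M/S = 2.0500×10^7/760000 = 26.97 MPa.
n = 144/26.97 = 5.338.

n = 5.34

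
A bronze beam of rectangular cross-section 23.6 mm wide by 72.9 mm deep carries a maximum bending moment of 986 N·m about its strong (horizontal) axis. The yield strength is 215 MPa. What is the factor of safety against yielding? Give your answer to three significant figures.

Section modulus S = bh²/6 = 23.6×72.9²/6 = 20900 mm³.
σ = M/S = 986000/20900 = 47.17 MPa.
n = 215/47.17 = 4.558.

n = 4.56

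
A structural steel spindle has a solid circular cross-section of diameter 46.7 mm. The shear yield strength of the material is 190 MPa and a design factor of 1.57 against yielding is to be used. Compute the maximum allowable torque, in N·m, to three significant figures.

T_allow = 2420 N·m

τ_allow = 190/1.57 = 121.0 MPa.
For a solid shaft T_allow = τ_allow·πd³/16; πd³/16 = π×46.7³/16 = 20000 mm³.
T_allow = 121.0×20000 = 2.420×10^6 N·mm = 2420 N·m.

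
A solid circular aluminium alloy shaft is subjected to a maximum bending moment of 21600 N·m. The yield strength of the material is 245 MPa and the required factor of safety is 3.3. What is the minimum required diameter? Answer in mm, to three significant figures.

d = 144 mm

σ_allow = 245/3.3 = 74.24 MPa.
For a solid circular section σ = 32M/(πd³), so d³ = 32M/(π σ_allow) = 32×2.1600×10^7/(π×74.24) = 2.963×10^6 mm³.
d = 143.6 mm.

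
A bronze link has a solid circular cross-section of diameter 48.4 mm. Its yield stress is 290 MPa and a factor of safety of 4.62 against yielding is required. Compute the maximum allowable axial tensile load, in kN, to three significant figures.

F_allow = 115 kN

σ_allow = 290/4.62 = 62.77 MPa.
A = πd²/4 = π×48.4²/4 = 1840 mm².
F_allow = σ_allow × A = 62.77×1840 = 115500 N.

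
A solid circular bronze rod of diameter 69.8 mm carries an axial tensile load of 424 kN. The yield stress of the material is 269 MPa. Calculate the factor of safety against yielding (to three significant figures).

n = 2.43

A = πd²/4 = 3826 mm².
σ = F/A = 424000/3826 = 110.8 MPa.
n = 269/110.8 = 2.428.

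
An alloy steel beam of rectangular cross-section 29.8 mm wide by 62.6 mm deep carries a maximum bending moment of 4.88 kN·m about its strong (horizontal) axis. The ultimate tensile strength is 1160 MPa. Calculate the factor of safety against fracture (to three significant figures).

n = 4.63

Section modulus S = bh²/6 = 29.8×62.6²/6 = 19460 mm³.
σ = M/S = 4880000/19460 = 250.7 MPa.
n = 1160/250.7 = 4.626.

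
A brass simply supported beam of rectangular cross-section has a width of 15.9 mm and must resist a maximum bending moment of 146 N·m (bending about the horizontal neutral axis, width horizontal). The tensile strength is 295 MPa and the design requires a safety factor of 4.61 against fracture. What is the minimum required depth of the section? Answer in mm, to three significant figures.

h = 29.3 mm

σ_allow = 295/4.61 = 63.99 MPa.
For a rectangular section σ = 6M/(bh²), so h² = 6M/(b σ_allow) = 6×146000/(15.9×63.99) = 861.0 mm².
h = 29.34 mm.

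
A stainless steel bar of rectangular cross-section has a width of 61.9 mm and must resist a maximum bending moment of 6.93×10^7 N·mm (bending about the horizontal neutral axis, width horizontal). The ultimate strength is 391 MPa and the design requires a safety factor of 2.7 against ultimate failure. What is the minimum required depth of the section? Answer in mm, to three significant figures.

h = 215 mm

σ_allow = 391/2.7 = 144.8 MPa.
For a rectangular section σ = 6M/(bh²), so h² = 6M/(b σ_allow) = 6×6.9300×10^7/(61.9×144.8) = 46390 mm².
h = 215.4 mm.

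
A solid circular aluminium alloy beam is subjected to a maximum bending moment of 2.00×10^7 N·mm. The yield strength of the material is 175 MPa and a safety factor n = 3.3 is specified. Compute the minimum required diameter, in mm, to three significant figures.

σ_allow = 175/3.3 = 53.03 MPa.
For a solid circular section σ = 32M/(πd³), so d³ = 32M/(π σ_allow) = 32×2.0000×10^7/(π×53.03) = 3.842×10^6 mm³.
d = 156.6 mm.

d = 157 mm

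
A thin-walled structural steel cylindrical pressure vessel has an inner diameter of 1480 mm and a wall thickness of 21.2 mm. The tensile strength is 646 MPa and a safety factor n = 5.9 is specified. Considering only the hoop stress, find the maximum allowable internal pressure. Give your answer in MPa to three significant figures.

p_allow = 3.14 MPa

σ_allow = 646/5.9 = 109.5 MPa.
σ_h = pD/(2t) → p_allow = 2σ_allow t/D = 2×109.5×21.2/1480 = 3.137 MPa.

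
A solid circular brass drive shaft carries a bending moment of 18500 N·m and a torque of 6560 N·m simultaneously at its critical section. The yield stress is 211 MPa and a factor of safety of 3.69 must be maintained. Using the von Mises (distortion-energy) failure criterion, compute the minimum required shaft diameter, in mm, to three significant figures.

d = 151 mm

σ_allow = σ_y/n = 211/3.69 = 57.18 MPa.
For a solid shaft σ_b = 32M/(πd³) and τ = 16T/(πd³), so the von Mises stress is σ' = (16/πd³)·√(4M²+3T²).
√(4M²+3T²) = √(4×(1.850×10^7)² + 3×(6.560×10^6)²) = 3.871×10^7 N·mm.
d³ = 16×3.871×10^7/(π×57.18) = 3.447×10^6 mm³.
d = 151.1 mm.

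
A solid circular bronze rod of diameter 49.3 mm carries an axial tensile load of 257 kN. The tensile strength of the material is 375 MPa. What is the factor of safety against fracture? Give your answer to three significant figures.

n = 2.79

A = πd²/4 = 1909 mm².
σ = F/A = 257000/1909 = 134.6 MPa.
n = 375/134.6 = 2.785.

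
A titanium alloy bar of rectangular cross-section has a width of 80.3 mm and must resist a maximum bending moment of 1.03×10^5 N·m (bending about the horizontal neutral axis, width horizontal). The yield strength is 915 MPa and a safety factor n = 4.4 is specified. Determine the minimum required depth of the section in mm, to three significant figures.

h = 192 mm

σ_allow = 915/4.4 = 208.0 MPa.
For a rectangular section σ = 6M/(bh²), so h² = 6M/(b σ_allow) = 6×1.0300×10^8/(80.3×208.0) = 37010 mm².
h = 192.4 mm.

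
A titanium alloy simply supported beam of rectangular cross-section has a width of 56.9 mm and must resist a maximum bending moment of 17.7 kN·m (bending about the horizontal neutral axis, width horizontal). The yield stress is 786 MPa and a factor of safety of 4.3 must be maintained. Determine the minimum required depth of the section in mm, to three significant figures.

σ_allow = 786/4.3 = 182.8 MPa.
For a rectangular section σ = 6M/(bh²), so h² = 6M/(b σ_allow) = 6×1.7700×10^7/(56.9×182.8) = 10210 mm².
h = 101.0 mm.

h = 101 mm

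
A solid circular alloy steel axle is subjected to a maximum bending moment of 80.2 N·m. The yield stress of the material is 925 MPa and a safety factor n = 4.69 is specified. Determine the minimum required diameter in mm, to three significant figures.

σ_allow = 925/4.69 = 197.2 MPa.
For a solid circular section σ = 32M/(πd³), so d³ = 32M/(π σ_allow) = 32×80200/(π×197.2) = 4142 mm³.
d = 16.06 mm.

d = 16.1 mm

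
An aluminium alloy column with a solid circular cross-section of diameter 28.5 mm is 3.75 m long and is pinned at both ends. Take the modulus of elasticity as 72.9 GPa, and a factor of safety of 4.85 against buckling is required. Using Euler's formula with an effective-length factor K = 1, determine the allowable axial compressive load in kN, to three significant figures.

I = πd⁴/64 = π×28.5⁴/64 = 32390 mm⁴.
Effective length L_e = KL = 1×3.75 m = 3750 mm.
Euler critical load P_cr = π²EI/L_e² = π²×72900×32390/3750² = 1657 N.
P_allow = P_cr/n = 1657/4.85 = 341.6 N.

P_allow = 0.342 kN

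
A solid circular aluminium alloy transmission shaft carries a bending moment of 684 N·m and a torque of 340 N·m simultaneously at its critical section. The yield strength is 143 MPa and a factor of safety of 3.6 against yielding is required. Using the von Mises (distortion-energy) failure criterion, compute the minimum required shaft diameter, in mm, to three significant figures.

σ_allow = σ_y/n = 143/3.6 = 39.72 MPa.
For a solid shaft σ_b = 32M/(πd³) and τ = 16T/(πd³), so the von Mises stress is σ' = (16/πd³)·√(4M²+3T²).
√(4M²+3T²) = √(4×(684000)² + 3×(340000)²) = 1.489×10^6 N·mm.
d³ = 16×1.489×10^6/(π×39.72) = 191000 mm³.
d = 57.59 mm.

d = 57.6 mm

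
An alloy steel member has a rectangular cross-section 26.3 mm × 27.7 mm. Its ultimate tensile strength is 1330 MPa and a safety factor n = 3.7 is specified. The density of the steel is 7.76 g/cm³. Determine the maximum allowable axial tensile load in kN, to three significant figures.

σ_allow = 1330/3.7 = 359.5 MPa.
A = 26.3×27.7 = 728.5 mm².
F_allow = σ_allow × A = 359.5×728.5 = 261900 N.

F_allow = 262 kN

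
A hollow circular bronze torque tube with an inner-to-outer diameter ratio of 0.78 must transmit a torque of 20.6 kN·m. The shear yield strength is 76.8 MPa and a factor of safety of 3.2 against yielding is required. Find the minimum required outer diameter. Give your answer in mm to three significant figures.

d_o = 191 mm

τ_allow = 76.8/3.2 = 24.00 MPa.
For a hollow shaft τ = 16T/[πd_o³(1−k⁴)] with k = 0.78, so 1−k⁴ = 0.6298.
d_o³ = 16T/[π τ_allow (1−k⁴)] = 16×2.0600×10^7/(π×24.00×0.6298) = 6.940×10^6 mm³.
d_o = 190.7 mm.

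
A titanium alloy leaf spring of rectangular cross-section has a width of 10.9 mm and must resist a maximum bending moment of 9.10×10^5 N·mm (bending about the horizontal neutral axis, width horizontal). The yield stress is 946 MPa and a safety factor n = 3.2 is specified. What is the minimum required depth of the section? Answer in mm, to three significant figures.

h = 41.2 mm

σ_allow = 946/3.2 = 295.6 MPa.
For a rectangular section σ = 6M/(bh²), so h² = 6M/(b σ_allow) = 6×910000/(10.9×295.6) = 1694 mm².
h = 41.16 mm.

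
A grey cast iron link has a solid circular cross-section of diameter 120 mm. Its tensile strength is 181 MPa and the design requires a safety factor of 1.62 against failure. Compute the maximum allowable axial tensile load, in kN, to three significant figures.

σ_allow = 181/1.62 = 111.7 MPa.
A = πd²/4 = π×120²/4 = 11310 mm².
F_allow = σ_allow × A = 111.7×11310 = 1.264×10^6 N.

F_allow = 1260 kN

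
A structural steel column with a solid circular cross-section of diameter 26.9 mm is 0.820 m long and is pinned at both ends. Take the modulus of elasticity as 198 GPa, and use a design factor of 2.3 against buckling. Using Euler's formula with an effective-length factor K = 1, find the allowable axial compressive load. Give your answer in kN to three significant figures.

I = πd⁴/64 = π×26.9⁴/64 = 25700 mm⁴.
Effective length L_e = KL = 1×0.820 m = 820.0 mm.
Euler critical load P_cr = π²EI/L_e² = π²×198000×25700/820.0² = 74700 N.
P_allow = P_cr/n = 74700/2.3 = 32480 N.

P_allow = 32.5 kN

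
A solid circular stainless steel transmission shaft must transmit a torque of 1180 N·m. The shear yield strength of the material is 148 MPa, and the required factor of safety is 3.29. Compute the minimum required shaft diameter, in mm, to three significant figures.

d = 51.1 mm

Allowable shear stress τ_allow = 148/3.29 = 44.98 MPa.
For a solid shaft τ = 16T/(πd³), so d³ = 16T/(π τ_allow) = 16×1180000/(π×44.98) = 133600 mm³.
d = (133600)^(1/3) = 51.12 mm.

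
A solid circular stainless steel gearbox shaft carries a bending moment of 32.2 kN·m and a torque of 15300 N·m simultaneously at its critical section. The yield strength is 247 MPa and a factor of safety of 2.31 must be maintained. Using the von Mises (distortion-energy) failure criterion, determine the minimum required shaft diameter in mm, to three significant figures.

d = 149 mm

σ_allow = σ_y/n = 247/2.31 = 106.9 MPa.
For a solid shaft σ_b = 32M/(πd³) and τ = 16T/(πd³), so the von Mises stress is σ' = (16/πd³)·√(4M²+3T²).
√(4M²+3T²) = √(4×(3.220×10^7)² + 3×(1.530×10^7)²) = 6.964×10^7 N·mm.
d³ = 16×6.964×10^7/(π×106.9) = 3.317×10^6 mm³.
d = 149.1 mm.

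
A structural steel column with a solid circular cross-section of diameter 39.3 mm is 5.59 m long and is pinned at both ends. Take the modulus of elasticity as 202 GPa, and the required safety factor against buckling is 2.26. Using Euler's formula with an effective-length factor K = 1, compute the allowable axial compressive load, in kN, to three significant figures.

P_allow = 3.31 kN

I = πd⁴/64 = π×39.3⁴/64 = 117100 mm⁴.
Effective length L_e = KL = 1×5.59 m = 5590 mm.
Euler critical load P_cr = π²EI/L_e² = π²×202000×117100/5590² = 7471 N.
P_allow = P_cr/n = 7471/2.26 = 3306 N.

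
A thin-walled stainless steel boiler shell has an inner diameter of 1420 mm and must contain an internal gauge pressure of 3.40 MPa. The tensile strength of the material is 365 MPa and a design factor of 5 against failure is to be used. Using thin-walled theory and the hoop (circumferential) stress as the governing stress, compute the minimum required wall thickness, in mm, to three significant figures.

σ_allow = 365/5 = 73.00 MPa.
Hoop stress σ_h = pD/(2t), so t = pD/(2σ_allow) = 3.40×1420/(2×73.00) = 33.07 mm.

t = 33.1 mm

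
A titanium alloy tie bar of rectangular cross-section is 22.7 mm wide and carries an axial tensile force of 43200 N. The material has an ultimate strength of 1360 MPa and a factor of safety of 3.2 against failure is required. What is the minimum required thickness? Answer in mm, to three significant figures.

t = 4.48 mm

σ_allow = 1360/3.2 = 425.0 MPa.
Required area A = F/σ_allow = 43200/425.0 = 101.6 mm².
t = A/w = 101.6/22.7 = 4.478 mm.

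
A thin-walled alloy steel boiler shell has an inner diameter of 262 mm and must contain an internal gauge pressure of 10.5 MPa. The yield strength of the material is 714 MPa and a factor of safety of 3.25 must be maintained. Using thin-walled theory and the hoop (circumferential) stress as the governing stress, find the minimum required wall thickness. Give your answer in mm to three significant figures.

t = 6.26 mm

σ_allow = 714/3.25 = 219.7 MPa.
Hoop stress σ_h = pD/(2t), so t = pD/(2σ_allow) = 10.5×262/(2×219.7) = 6.261 mm.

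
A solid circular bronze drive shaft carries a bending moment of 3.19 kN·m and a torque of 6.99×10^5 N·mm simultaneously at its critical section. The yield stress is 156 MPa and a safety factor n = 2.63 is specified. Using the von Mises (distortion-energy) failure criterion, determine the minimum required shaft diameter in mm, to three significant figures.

σ_allow = σ_y/n = 156/2.63 = 59.32 MPa.
For a solid shaft σ_b = 32M/(πd³) and τ = 16T/(πd³), so the von Mises stress is σ' = (16/πd³)·√(4M²+3T²).
√(4M²+3T²) = √(4×(3.190×10^6)² + 3×(699000)²) = 6.494×10^6 N·mm.
d³ = 16×6.494×10^6/(π×59.32) = 557600 mm³.
d = 82.31 mm.

d = 82.3 mm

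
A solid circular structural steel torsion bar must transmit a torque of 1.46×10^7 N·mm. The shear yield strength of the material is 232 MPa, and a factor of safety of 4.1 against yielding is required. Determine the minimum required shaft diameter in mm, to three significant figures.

Allowable shear stress τ_allow = 232/4.1 = 56.59 MPa.
For a solid shaft τ = 16T/(πd³), so d³ = 16T/(π τ_allow) = 16×1.4600×10^7/(π×56.59) = 1.314×10^6 mm³.
d = (1.314×10^6)^(1/3) = 109.5 mm.

d = 110 mm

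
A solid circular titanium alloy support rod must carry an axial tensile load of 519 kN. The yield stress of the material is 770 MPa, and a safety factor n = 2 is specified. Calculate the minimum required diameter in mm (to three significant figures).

Allowable stress σ_allow = 770/2 = 385.0 MPa.
Required area A = F/σ_allow = 519000/385.0 = 1348 mm².
A = πd²/4 → d = √(4A/π) = 41.43 mm.

d = 41.4 mm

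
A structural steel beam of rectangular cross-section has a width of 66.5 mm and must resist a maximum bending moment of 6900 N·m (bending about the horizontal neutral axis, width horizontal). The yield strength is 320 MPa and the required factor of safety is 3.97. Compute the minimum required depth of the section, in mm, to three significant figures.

h = 87.9 mm

σ_allow = 320/3.97 = 80.60 MPa.
For a rectangular section σ = 6M/(bh²), so h² = 6M/(b σ_allow) = 6×6900000/(66.5×80.60) = 7724 mm².
h = 87.88 mm.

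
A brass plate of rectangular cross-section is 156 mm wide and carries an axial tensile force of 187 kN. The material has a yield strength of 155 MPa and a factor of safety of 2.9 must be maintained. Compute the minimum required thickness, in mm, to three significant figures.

t = 22.4 mm

σ_allow = 155/2.9 = 53.45 MPa.
Required area A = F/σ_allow = 187000/53.45 = 3499 mm².
t = A/w = 3499/156 = 22.43 mm.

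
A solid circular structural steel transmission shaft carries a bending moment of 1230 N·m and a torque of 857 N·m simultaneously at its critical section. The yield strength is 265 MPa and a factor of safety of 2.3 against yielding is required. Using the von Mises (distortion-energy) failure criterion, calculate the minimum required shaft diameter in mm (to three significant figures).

σ_allow = σ_y/n = 265/2.3 = 115.2 MPa.
For a solid shaft σ_b = 32M/(πd³) and τ = 16T/(πd³), so the von Mises stress is σ' = (16/πd³)·√(4M²+3T²).
√(4M²+3T²) = √(4×(1.230×10^6)² + 3×(857000)²) = 2.873×10^6 N·mm.
d³ = 16×2.873×10^6/(π×115.2) = 127000 mm³.
d = 50.27 mm.

d = 50.3 mm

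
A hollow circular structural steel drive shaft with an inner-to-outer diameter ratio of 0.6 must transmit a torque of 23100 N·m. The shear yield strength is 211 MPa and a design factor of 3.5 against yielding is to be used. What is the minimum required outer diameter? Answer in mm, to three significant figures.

d_o = 131 mm

τ_allow = 211/3.5 = 60.29 MPa.
For a hollow shaft τ = 16T/[πd_o³(1−k⁴)] with k = 0.6, so 1−k⁴ = 0.8704.
d_o³ = 16T/[π τ_allow (1−k⁴)] = 16×2.3100×10^7/(π×60.29×0.8704) = 2.242×10^6 mm³.
d_o = 130.9 mm.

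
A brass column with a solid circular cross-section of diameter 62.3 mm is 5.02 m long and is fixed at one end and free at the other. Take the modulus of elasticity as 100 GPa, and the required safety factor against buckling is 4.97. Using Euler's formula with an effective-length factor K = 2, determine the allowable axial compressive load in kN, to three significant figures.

I = πd⁴/64 = π×62.3⁴/64 = 739500 mm⁴.
Effective length L_e = KL = 2×5.02 m = 10040 mm.
Euler critical load P_cr = π²EI/L_e² = π²×100000×739500/10040² = 7240 N.
P_allow = P_cr/n = 7240/4.97 = 1457 N.

P_allow = 1.46 kN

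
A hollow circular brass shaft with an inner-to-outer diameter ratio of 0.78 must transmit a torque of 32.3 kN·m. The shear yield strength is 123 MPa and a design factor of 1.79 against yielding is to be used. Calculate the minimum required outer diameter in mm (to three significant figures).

τ_allow = 123/1.79 = 68.72 MPa.
For a hollow shaft τ = 16T/[πd_o³(1−k⁴)] with k = 0.78, so 1−k⁴ = 0.6298.
d_o³ = 16T/[π τ_allow (1−k⁴)] = 16×3.2300×10^7/(π×68.72×0.6298) = 3.801×10^6 mm³.
d_o = 156.1 mm.

d_o = 156 mm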